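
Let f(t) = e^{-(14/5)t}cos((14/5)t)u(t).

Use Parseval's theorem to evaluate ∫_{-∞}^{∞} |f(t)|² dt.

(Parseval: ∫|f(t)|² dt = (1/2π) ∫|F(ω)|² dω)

∫|f(t)|² dt = \frac{15}{112}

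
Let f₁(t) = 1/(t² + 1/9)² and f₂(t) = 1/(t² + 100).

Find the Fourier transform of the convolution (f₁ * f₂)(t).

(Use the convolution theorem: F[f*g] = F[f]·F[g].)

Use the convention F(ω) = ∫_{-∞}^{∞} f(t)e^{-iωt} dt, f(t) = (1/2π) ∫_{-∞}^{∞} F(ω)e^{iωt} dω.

F[f₁*f₂](ω) = \frac{9 \pi^{2} \left(\left|{\omega}\right| + 3\right) e^{- \frac{31 \left|{\omega}\right|}{3}}}{20}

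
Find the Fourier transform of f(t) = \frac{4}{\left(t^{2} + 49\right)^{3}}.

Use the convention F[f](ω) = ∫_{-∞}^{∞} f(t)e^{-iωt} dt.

F(ω) = \frac{\pi \left(49 \omega^{2} + 21 \left|{\omega}\right| + 3\right) e^{- 7 \left|{\omega}\right|}}{33614}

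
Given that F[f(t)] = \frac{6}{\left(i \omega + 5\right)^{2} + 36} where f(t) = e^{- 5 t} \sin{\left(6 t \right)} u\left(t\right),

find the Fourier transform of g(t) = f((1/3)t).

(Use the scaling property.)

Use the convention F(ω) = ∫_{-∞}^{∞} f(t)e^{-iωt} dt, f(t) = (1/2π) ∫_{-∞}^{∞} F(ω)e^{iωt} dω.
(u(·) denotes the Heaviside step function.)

F[g](ω) = \frac{18}{\left(3 i \omega + 5\right)^{2} + 36}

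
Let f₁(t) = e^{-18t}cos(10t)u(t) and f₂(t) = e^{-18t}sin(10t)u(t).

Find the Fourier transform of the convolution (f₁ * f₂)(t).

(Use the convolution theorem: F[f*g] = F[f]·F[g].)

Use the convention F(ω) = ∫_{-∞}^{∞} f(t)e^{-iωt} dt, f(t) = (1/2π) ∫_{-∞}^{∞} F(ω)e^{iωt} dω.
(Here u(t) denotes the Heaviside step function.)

F[f₁*f₂](ω) = \frac{10 \left(i \omega + 18\right)}{\left(\left(i \omega + 18\right)^{2} + 100\right)^{2}}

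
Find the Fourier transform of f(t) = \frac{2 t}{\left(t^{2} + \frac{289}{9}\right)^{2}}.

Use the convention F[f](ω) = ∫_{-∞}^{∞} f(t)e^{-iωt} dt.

F(ω) = - \frac{3 i \pi \omega e^{- \frac{17 \left|{\omega}\right|}{3}}}{17}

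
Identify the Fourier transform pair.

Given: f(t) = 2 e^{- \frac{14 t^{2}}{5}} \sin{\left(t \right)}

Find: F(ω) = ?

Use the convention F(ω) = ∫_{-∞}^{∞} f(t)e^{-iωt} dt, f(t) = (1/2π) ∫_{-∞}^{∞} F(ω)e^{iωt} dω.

F(ω) = \frac{\sqrt{70} i \sqrt{\pi} \left(1 - e^{\frac{5 \omega}{14}}\right) e^{- \frac{5 \omega^{2}}{56} - \frac{5 \omega}{28} - \frac{5}{56}}}{14}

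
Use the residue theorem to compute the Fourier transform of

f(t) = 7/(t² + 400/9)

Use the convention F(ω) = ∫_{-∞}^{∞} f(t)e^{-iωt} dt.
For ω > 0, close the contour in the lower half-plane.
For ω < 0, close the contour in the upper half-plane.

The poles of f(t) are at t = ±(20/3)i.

Let g(z) = f(z)e^{-iωz}; for large |z| the factor e^{-iωz} decays in the lower half-plane when ω > 0 and in the upper half-plane when ω < 0.

Case ω > 0 (lower half-plane, clockwise contour ⇒ F(ω) = -2πi·ΣRes):
  Res_{z = - \frac{20 i}{3}} g(z) = \frac{21 i e^{- \frac{20 \omega}{3}}}{40}
  F(ω) = -2πi·ΣRes = \frac{21 \pi e^{- \frac{20 \omega}{3}}}{20}

Case ω < 0 (upper half-plane, counterclockwise contour ⇒ F(ω) = +2πi·ΣRes):
  Res_{z = \frac{20 i}{3}} g(z) = - \frac{21 i e^{\frac{20 \omega}{3}}}{40}
  F(ω) = 2πi·ΣRes = \frac{21 \pi e^{\frac{20 \omega}{3}}}{20}

Both cases combine into a single formula in |ω|:

F(ω) = \frac{21 \pi e^{- \frac{20 \left|{\omega}\right|}{3}}}{20}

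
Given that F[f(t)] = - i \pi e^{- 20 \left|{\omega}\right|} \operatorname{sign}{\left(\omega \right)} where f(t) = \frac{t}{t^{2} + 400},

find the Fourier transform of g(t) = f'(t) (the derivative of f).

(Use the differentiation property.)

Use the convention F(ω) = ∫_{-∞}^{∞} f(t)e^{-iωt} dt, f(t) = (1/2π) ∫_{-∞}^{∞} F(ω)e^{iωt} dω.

F[g](ω) = \pi \omega e^{- 20 \left|{\omega}\right|} \operatorname{sign}{\left(\omega \right)}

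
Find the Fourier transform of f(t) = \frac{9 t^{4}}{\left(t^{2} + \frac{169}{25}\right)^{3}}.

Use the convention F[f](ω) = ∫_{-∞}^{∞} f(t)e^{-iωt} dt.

F(ω) = \frac{9 \pi \left(169 \omega^{2} - 325 \left|{\omega}\right| + 75\right) e^{- \frac{13 \left|{\omega}\right|}{5}}}{520}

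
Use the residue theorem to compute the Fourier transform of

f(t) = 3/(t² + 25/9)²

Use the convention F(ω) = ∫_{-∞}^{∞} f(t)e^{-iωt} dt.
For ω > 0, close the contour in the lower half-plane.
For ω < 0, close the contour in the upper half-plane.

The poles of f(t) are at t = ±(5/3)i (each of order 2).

Let g(z) = f(z)e^{-iωz}; for large |z| the factor e^{-iωz} decays in the lower half-plane when ω > 0 and in the upper half-plane when ω < 0.

Case ω > 0 (lower half-plane, clockwise contour ⇒ F(ω) = -2πi·ΣRes):
  Res_{z = - \frac{5 i}{3}} g(z) = \frac{27 i \left(5 \omega + 3\right) e^{- \frac{5 \omega}{3}}}{500} (pole of order 2)
  F(ω) = -2πi·ΣRes = \frac{27 \pi \left(5 \omega + 3\right) e^{- \frac{5 \omega}{3}}}{250}

Case ω < 0 (upper half-plane, counterclockwise contour ⇒ F(ω) = +2πi·ΣRes):
  Res_{z = \frac{5 i}{3}} g(z) = \frac{27 i \left(5 \omega - 3\right) e^{\frac{5 \omega}{3}}}{500} (pole of order 2)
  F(ω) = 2πi·ΣRes = \frac{27 \pi \left(3 - 5 \omega\right) e^{\frac{5 \omega}{3}}}{250}

Both cases combine into a single formula in |ω|:

F(ω) = \frac{27 \pi \left(5 \left|{\omega}\right| + 3\right) e^{- \frac{5 \left|{\omega}\right|}{3}}}{250}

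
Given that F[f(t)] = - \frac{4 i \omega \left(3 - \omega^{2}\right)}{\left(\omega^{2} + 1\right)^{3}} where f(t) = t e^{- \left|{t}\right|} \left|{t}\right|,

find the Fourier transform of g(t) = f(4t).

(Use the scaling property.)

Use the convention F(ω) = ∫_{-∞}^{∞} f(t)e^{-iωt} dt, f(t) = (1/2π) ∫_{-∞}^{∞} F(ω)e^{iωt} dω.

F[g](ω) = \frac{64 i \omega \left(\omega^{2} - 48\right)}{\left(\omega^{2} + 16\right)^{3}}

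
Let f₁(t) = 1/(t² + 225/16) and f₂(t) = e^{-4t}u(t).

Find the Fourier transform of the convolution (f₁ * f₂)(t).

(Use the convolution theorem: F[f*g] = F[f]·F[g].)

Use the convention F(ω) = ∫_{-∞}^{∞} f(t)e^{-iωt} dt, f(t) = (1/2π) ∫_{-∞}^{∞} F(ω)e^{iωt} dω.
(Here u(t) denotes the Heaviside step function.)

F[f₁*f₂](ω) = \frac{4 \pi e^{- \frac{15 \left|{\omega}\right|}{4}}}{15 \left(i \omega + 4\right)}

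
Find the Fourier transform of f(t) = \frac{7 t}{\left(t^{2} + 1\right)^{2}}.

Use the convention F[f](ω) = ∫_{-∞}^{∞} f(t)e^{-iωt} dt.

F(ω) = - \frac{7 i \pi \omega e^{- \left|{\omega}\right|}}{2}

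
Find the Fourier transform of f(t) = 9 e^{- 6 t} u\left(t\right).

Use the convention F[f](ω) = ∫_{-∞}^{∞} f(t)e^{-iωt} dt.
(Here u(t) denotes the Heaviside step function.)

F(ω) = \frac{9}{i \omega + 6}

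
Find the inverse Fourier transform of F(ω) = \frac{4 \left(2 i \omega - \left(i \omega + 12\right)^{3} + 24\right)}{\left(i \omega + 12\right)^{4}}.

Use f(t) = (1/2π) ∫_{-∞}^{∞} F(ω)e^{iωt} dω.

f(t) = 4 \left(t^{2} - 1\right) e^{- 12 t} u\left(t\right)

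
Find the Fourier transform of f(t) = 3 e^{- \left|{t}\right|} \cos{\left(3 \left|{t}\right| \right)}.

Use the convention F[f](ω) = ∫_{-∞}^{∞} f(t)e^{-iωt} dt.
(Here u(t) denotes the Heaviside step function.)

F(ω) = \frac{6 \left(\omega^{2} + 10\right)}{\omega^{4} - 16 \omega^{2} + 100}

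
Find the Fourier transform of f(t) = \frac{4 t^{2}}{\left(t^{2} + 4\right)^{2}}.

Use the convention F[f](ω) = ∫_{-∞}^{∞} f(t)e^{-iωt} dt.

F(ω) = \pi \left(1 - 2 \left|{\omega}\right|\right) e^{- 2 \left|{\omega}\right|}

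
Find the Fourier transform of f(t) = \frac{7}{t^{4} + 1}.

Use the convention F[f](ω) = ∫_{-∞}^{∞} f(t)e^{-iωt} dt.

F(ω) = 7 \pi e^{- \frac{\sqrt{2} \left|{\omega}\right|}{2}} \sin{\left(\frac{\sqrt{2} \left|{\omega}\right|}{2} + \frac{\pi}{4} \right)}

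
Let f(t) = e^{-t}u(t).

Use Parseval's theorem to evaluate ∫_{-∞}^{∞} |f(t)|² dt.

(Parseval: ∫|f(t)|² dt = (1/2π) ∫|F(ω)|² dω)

∫|f(t)|² dt = \frac{1}{2}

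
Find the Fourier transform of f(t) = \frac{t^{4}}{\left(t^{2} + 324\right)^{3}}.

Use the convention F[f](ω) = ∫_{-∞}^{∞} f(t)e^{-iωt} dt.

F(ω) = \frac{\pi \left(108 \omega^{2} - 30 \left|{\omega}\right| + 1\right) e^{- 18 \left|{\omega}\right|}}{48}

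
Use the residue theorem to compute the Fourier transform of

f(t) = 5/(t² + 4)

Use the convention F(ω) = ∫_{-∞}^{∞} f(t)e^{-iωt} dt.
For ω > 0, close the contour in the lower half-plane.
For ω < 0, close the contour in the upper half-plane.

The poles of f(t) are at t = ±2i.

Let g(z) = f(z)e^{-iωz}; for large |z| the factor e^{-iωz} decays in the lower half-plane when ω > 0 and in the upper half-plane when ω < 0.

Case ω > 0 (lower half-plane, clockwise contour ⇒ F(ω) = -2πi·ΣRes):
  Res_{z = - 2 i} g(z) = \frac{5 i e^{- 2 \omega}}{4}
  F(ω) = -2πi·ΣRes = \frac{5 \pi e^{- 2 \omega}}{2}

Case ω < 0 (upper half-plane, counterclockwise contour ⇒ F(ω) = +2πi·ΣRes):
  Res_{z = 2 i} g(z) = - \frac{5 i e^{2 \omega}}{4}
  F(ω) = 2πi·ΣRes = \frac{5 \pi e^{2 \omega}}{2}

Both cases combine into a single formula in |ω|:

F(ω) = \frac{5 \pi e^{- 2 \left|{\omega}\right|}}{2}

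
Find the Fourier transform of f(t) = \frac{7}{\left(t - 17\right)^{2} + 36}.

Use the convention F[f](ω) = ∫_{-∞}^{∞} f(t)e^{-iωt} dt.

F(ω) = \frac{7 \pi e^{- 17 i \omega - 6 \left|{\omega}\right|}}{6}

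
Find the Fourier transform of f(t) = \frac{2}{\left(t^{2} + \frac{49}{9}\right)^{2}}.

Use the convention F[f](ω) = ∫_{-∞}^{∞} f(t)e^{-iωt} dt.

F(ω) = \frac{9 \pi \left(7 \left|{\omega}\right| + 3\right) e^{- \frac{7 \left|{\omega}\right|}{3}}}{343}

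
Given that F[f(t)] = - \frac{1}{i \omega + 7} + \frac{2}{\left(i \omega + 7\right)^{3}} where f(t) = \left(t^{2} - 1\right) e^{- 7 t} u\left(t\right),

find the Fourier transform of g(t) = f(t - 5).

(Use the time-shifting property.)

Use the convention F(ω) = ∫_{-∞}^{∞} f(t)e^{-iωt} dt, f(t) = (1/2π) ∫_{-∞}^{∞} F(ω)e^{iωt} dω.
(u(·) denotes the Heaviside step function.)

F[g](ω) = \frac{\left(2 i \omega - \left(i \omega + 7\right)^{3} + 14\right) e^{- 5 i \omega}}{\left(i \omega + 7\right)^{4}}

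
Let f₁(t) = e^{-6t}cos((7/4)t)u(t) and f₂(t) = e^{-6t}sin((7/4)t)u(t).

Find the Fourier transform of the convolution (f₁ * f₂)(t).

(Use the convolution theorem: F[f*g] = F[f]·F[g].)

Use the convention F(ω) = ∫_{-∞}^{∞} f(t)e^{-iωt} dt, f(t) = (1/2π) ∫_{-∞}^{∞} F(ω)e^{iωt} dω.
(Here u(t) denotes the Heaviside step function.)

F[f₁*f₂](ω) = \frac{448 \left(i \omega + 6\right)}{\left(16 \left(i \omega + 6\right)^{2} + 49\right)^{2}}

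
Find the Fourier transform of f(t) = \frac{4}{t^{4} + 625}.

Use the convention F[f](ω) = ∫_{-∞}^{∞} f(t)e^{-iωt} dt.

F(ω) = \frac{4 \pi e^{- \frac{5 \sqrt{2} \left|{\omega}\right|}{2}} \sin{\left(\frac{5 \sqrt{2} \left|{\omega}\right|}{2} + \frac{\pi}{4} \right)}}{125}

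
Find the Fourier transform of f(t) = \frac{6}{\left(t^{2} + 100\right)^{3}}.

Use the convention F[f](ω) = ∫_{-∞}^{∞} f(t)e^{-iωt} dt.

F(ω) = \frac{3 \pi \left(100 \omega^{2} + 30 \left|{\omega}\right| + 3\right) e^{- 10 \left|{\omega}\right|}}{400000}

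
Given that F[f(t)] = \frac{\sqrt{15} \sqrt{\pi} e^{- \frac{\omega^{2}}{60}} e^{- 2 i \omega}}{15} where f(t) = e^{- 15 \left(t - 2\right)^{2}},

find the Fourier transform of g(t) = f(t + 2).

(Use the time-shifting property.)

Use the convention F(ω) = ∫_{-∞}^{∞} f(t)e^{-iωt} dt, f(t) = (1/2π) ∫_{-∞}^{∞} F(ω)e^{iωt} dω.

F[g](ω) = \frac{\sqrt{15} \sqrt{\pi} e^{- \frac{\omega^{2}}{60}}}{15}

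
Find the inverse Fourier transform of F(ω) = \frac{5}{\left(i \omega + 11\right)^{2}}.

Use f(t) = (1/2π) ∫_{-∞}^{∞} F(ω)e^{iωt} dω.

f(t) = 5 t e^{- 11 t} u\left(t\right)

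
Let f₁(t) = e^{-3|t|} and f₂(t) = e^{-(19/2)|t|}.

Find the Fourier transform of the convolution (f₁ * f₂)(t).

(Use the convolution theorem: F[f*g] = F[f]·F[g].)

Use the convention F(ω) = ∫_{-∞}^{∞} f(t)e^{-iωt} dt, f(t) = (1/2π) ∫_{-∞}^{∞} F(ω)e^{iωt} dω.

F[f₁*f₂](ω) = \frac{456}{\left(\omega^{2} + 9\right) \left(4 \omega^{2} + 361\right)}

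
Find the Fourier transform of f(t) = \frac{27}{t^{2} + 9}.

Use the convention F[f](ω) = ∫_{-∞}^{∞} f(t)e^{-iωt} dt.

F(ω) = 9 \pi e^{- 3 \left|{\omega}\right|}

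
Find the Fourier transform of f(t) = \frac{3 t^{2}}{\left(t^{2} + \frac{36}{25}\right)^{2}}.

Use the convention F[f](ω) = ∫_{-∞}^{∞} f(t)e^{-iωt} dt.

F(ω) = \frac{\pi \left(5 - 6 \left|{\omega}\right|\right) e^{- \frac{6 \left|{\omega}\right|}{5}}}{4}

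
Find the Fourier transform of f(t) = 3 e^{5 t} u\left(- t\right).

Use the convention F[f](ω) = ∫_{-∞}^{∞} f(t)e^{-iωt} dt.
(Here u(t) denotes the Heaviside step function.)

F(ω) = - \frac{3}{i \omega - 5}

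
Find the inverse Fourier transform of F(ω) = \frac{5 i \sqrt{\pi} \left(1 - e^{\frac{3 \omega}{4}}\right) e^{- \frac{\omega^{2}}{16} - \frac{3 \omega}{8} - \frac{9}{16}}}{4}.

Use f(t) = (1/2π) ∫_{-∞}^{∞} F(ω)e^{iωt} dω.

f(t) = 5 e^{- 4 t^{2}} \sin{\left(3 t \right)}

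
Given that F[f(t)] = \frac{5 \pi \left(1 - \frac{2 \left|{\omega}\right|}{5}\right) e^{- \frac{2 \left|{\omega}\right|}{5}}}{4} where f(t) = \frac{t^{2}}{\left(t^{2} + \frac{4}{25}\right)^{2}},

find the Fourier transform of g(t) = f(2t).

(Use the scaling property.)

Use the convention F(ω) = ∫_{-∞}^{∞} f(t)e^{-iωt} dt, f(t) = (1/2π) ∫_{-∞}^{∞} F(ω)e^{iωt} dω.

F[g](ω) = \frac{\pi \left(5 - \left|{\omega}\right|\right) e^{- \frac{\left|{\omega}\right|}{5}}}{8}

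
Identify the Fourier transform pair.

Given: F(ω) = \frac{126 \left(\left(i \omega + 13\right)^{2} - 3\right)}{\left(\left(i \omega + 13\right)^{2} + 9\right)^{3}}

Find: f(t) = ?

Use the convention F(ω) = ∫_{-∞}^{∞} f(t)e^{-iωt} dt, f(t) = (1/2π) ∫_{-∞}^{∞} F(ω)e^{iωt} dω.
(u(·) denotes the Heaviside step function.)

f(t) = 7 t^{2} e^{- 13 t} \sin{\left(3 t \right)} u\left(t\right)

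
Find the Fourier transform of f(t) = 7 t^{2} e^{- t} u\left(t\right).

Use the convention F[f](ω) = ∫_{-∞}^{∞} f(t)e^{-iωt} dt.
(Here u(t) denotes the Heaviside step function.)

F(ω) = \frac{14}{\left(i \omega + 1\right)^{3}}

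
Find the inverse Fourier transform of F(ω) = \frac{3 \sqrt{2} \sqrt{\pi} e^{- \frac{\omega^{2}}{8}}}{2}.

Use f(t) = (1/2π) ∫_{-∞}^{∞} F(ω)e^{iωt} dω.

f(t) = 3 e^{- 2 t^{2}}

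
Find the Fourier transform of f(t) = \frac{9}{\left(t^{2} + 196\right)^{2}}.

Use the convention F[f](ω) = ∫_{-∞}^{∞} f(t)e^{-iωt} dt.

F(ω) = \frac{9 \pi \left(14 \left|{\omega}\right| + 1\right) e^{- 14 \left|{\omega}\right|}}{5488}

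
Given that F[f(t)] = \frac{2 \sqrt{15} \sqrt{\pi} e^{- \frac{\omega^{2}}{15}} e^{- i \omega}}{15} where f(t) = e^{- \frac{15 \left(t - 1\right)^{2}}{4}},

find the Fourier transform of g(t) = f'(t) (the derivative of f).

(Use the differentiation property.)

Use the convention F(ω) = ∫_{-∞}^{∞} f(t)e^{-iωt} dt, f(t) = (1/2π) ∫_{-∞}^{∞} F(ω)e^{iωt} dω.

F[g](ω) = \frac{2 \sqrt{15} i \sqrt{\pi} \omega e^{- \omega \left(\frac{\omega}{15} + i\right)}}{15}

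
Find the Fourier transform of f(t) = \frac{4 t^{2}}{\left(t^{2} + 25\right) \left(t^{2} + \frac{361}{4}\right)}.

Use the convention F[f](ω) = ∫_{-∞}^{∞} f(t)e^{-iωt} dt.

F(ω) = - \frac{80 \pi e^{- 5 \left|{\omega}\right|}}{261} + \frac{152 \pi e^{- \frac{19 \left|{\omega}\right|}{2}}}{261}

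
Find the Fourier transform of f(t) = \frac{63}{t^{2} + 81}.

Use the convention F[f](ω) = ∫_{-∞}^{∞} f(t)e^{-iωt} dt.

F(ω) = 7 \pi e^{- 9 \left|{\omega}\right|}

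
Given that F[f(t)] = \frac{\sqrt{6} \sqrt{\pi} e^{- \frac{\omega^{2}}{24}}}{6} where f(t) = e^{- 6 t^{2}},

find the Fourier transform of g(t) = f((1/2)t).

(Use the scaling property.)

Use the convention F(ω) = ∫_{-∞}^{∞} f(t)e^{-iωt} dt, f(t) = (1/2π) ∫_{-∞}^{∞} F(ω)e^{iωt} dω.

F[g](ω) = \frac{\sqrt{6} \sqrt{\pi} e^{- \frac{\omega^{2}}{6}}}{3}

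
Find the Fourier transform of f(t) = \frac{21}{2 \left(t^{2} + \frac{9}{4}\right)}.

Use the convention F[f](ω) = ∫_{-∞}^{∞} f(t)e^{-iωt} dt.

F(ω) = 7 \pi e^{- \frac{3 \left|{\omega}\right|}{2}}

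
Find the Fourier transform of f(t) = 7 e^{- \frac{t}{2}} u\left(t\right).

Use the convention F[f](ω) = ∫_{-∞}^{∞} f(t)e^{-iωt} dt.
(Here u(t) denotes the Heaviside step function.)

F(ω) = \frac{14}{2 i \omega + 1}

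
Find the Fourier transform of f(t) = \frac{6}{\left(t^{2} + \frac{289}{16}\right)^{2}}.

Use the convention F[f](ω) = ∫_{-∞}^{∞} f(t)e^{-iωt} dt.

F(ω) = \frac{48 \pi \left(17 \left|{\omega}\right| + 4\right) e^{- \frac{17 \left|{\omega}\right|}{4}}}{4913}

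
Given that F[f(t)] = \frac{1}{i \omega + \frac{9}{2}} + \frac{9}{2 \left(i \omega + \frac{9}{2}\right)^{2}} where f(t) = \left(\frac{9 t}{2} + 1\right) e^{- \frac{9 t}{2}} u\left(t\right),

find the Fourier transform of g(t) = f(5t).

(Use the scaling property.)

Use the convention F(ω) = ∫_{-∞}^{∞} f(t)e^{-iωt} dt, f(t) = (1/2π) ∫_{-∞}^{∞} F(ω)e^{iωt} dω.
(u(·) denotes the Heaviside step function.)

F[g](ω) = \frac{4 \left(- i \omega - 45\right)}{4 \omega^{2} - 180 i \omega - 2025}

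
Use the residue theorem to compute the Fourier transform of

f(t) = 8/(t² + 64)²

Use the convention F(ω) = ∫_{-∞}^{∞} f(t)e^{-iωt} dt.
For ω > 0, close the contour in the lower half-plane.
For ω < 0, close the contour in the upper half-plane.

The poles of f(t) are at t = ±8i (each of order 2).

Let g(z) = f(z)e^{-iωz}; for large |z| the factor e^{-iωz} decays in the lower half-plane when ω > 0 and in the upper half-plane when ω < 0.

Case ω > 0 (lower half-plane, clockwise contour ⇒ F(ω) = -2πi·ΣRes):
  Res_{z = - 8 i} g(z) = \frac{i \left(8 \omega + 1\right) e^{- 8 \omega}}{256} (pole of order 2)
  F(ω) = -2πi·ΣRes = \frac{\pi \left(8 \omega + 1\right) e^{- 8 \omega}}{128}

Case ω < 0 (upper half-plane, counterclockwise contour ⇒ F(ω) = +2πi·ΣRes):
  Res_{z = 8 i} g(z) = \frac{i \left(8 \omega - 1\right) e^{8 \omega}}{256} (pole of order 2)
  F(ω) = 2πi·ΣRes = \frac{\pi \left(1 - 8 \omega\right) e^{8 \omega}}{128}

Both cases combine into a single formula in |ω|:

F(ω) = \frac{\pi \left(8 \left|{\omega}\right| + 1\right) e^{- 8 \left|{\omega}\right|}}{128}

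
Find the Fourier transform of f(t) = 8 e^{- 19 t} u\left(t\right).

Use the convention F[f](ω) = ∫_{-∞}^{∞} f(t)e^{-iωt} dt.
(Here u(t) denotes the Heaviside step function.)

F(ω) = \frac{8}{i \omega + 19}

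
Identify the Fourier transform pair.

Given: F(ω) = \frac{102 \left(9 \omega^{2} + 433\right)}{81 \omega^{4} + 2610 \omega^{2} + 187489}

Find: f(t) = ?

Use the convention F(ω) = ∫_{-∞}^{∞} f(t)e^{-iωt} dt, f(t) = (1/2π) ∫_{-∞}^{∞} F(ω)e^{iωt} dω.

f(t) = e^{- \frac{17 \left|{t}\right|}{3}} \cos{\left(4 t \right)}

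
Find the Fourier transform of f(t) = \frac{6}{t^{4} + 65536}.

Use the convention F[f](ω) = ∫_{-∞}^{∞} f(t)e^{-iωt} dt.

F(ω) = \frac{3 \pi e^{- 8 \sqrt{2} \left|{\omega}\right|} \sin{\left(8 \sqrt{2} \left|{\omega}\right| + \frac{\pi}{4} \right)}}{2048}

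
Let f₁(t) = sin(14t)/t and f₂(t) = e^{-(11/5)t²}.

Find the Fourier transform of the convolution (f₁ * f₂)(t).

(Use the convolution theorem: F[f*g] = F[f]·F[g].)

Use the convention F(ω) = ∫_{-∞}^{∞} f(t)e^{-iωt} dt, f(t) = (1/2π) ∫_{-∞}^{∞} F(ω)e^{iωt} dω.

F[f₁*f₂](ω) = \begin{cases} \frac{\sqrt{55} \pi^{\frac{3}{2}} e^{- \frac{5 \omega^{2}}{44}}}{11} & \text{for}\: \omega > -14 \wedge \omega < 14 \\0 & \text{otherwise} \end{cases}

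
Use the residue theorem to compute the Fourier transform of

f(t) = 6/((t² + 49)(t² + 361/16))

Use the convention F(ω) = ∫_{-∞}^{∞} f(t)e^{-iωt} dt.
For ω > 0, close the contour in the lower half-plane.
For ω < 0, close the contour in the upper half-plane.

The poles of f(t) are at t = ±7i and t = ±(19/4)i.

Let g(z) = f(z)e^{-iωz}; for large |z| the factor e^{-iωz} decays in the lower half-plane when ω > 0 and in the upper half-plane when ω < 0.

Case ω > 0 (lower half-plane, clockwise contour ⇒ F(ω) = -2πi·ΣRes):
  Res_{z = - 7 i} g(z) = - \frac{16 i e^{- 7 \omega}}{987}
  Res_{z = - \frac{19 i}{4}} g(z) = \frac{64 i e^{- \frac{19 \omega}{4}}}{2679}
  F(ω) = -2πi·ΣRes = - \frac{32 \pi e^{- 7 \omega}}{987} + \frac{128 \pi e^{- \frac{19 \omega}{4}}}{2679}

Case ω < 0 (upper half-plane, counterclockwise contour ⇒ F(ω) = +2πi·ΣRes):
  Res_{z = 7 i} g(z) = \frac{16 i e^{7 \omega}}{987}
  Res_{z = \frac{19 i}{4}} g(z) = - \frac{64 i e^{\frac{19 \omega}{4}}}{2679}
  F(ω) = 2πi·ΣRes = \frac{32 \pi \left(28 e^{\frac{19 \omega}{4}} - 19 e^{7 \omega}\right)}{18753}

Both cases combine into a single formula in |ω|:

F(ω) = - \frac{32 \pi e^{- 7 \left|{\omega}\right|}}{987} + \frac{128 \pi e^{- \frac{19 \left|{\omega}\right|}{4}}}{2679}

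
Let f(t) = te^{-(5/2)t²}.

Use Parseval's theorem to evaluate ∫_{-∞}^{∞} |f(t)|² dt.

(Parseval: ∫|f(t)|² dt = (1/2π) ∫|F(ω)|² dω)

∫|f(t)|² dt = \frac{\sqrt{5} \sqrt{\pi}}{50}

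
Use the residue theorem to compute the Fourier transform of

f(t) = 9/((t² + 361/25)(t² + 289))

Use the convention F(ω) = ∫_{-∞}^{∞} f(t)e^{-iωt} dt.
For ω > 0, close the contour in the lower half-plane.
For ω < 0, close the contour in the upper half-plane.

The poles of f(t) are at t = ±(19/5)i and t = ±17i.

Let g(z) = f(z)e^{-iωz}; for large |z| the factor e^{-iωz} decays in the lower half-plane when ω > 0 and in the upper half-plane when ω < 0.

Case ω > 0 (lower half-plane, clockwise contour ⇒ F(ω) = -2πi·ΣRes):
  Res_{z = - \frac{19 i}{5}} g(z) = \frac{375 i e^{- \frac{19 \omega}{5}}}{86944}
  Res_{z = - 17 i} g(z) = - \frac{75 i e^{- 17 \omega}}{77792}
  F(ω) = -2πi·ΣRes = - \frac{75 \pi e^{- 17 \omega}}{38896} + \frac{375 \pi e^{- \frac{19 \omega}{5}}}{43472}

Case ω < 0 (upper half-plane, counterclockwise contour ⇒ F(ω) = +2πi·ΣRes):
  Res_{z = \frac{19 i}{5}} g(z) = - \frac{375 i e^{\frac{19 \omega}{5}}}{86944}
  Res_{z = 17 i} g(z) = \frac{75 i e^{17 \omega}}{77792}
  F(ω) = 2πi·ΣRes = \frac{75 \pi \left(85 e^{\frac{19 \omega}{5}} - 19 e^{17 \omega}\right)}{739024}

Both cases combine into a single formula in |ω|:

F(ω) = - \frac{75 \pi e^{- 17 \left|{\omega}\right|}}{38896} + \frac{375 \pi e^{- \frac{19 \left|{\omega}\right|}{5}}}{43472}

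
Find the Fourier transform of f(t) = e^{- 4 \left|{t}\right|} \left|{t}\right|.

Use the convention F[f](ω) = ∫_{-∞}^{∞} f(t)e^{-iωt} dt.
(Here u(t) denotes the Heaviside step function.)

F(ω) = \frac{2 \left(16 - \omega^{2}\right)}{\left(\omega^{2} + 16\right)^{2}}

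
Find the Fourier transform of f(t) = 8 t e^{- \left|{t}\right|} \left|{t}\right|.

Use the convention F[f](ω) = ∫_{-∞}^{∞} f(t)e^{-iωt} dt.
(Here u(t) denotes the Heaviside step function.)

F(ω) = \frac{32 i \omega \left(\omega^{2} - 3\right)}{\left(\omega^{2} + 1\right)^{3}}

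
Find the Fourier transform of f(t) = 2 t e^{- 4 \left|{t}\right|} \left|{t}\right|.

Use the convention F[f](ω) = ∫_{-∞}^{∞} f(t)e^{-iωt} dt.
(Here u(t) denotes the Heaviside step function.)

F(ω) = \frac{8 i \omega \left(\omega^{2} - 48\right)}{\left(\omega^{2} + 16\right)^{3}}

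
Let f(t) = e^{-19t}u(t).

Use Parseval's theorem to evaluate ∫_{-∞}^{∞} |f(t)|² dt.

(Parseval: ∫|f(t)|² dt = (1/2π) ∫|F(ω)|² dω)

∫|f(t)|² dt = \frac{1}{38}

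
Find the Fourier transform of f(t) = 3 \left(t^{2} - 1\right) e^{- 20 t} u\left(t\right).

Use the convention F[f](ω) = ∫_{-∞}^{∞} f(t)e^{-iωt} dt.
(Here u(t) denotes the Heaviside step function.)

F(ω) = \frac{3 \left(2 i \omega - \left(i \omega + 20\right)^{3} + 40\right)}{\left(i \omega + 20\right)^{4}}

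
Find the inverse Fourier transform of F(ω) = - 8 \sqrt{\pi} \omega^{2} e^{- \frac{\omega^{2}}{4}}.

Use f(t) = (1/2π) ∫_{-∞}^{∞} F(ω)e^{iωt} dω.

f(t) = 8 \left(4 t^{2} - 2\right) e^{- t^{2}}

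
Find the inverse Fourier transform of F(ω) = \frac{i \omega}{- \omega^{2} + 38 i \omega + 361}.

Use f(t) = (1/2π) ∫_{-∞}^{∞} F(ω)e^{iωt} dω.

f(t) = \left(1 - 19 t\right) e^{- 19 t} u\left(t\right)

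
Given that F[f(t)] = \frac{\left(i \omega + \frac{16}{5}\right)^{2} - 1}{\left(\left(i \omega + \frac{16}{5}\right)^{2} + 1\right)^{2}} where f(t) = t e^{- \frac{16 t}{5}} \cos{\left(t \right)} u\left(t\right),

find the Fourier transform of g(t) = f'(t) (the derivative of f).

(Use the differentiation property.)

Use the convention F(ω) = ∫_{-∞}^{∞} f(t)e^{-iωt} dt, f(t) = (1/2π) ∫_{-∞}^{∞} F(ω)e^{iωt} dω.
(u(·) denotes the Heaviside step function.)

F[g](ω) = \frac{25 i \omega \left(\left(5 i \omega + 16\right)^{2} - 25\right)}{\left(\left(5 i \omega + 16\right)^{2} + 25\right)^{2}}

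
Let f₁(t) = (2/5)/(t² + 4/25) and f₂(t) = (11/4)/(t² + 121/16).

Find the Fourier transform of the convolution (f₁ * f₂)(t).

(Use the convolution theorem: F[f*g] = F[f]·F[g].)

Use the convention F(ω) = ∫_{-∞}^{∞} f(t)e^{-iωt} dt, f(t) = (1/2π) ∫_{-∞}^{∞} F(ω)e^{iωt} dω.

F[f₁*f₂](ω) = \pi^{2} e^{- \frac{63 \left|{\omega}\right|}{20}}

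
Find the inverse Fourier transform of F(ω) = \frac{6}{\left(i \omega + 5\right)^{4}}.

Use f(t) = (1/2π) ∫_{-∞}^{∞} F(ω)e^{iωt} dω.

f(t) = t^{3} e^{- 5 t} u\left(t\right)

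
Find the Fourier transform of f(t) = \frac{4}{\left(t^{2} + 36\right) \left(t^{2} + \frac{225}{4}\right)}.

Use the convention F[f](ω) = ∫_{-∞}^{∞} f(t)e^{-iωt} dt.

F(ω) = \frac{8 \pi e^{- 6 \left|{\omega}\right|}}{243} - \frac{32 \pi e^{- \frac{15 \left|{\omega}\right|}{2}}}{1215}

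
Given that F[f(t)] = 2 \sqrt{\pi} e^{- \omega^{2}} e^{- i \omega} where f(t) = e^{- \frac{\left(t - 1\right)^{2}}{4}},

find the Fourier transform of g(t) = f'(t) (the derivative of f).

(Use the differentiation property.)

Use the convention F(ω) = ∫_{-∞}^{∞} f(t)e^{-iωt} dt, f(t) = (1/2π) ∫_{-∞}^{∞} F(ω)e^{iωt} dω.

F[g](ω) = 2 i \sqrt{\pi} \omega e^{- \omega \left(\omega + i\right)}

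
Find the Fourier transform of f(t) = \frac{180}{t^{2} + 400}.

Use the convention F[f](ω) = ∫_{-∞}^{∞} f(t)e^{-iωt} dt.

F(ω) = 9 \pi e^{- 20 \left|{\omega}\right|}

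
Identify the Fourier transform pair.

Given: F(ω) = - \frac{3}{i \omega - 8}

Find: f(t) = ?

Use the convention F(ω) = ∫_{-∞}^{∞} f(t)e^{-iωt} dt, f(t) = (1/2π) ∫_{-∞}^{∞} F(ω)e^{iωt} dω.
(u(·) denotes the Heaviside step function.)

f(t) = 3 e^{8 t} u\left(- t\right)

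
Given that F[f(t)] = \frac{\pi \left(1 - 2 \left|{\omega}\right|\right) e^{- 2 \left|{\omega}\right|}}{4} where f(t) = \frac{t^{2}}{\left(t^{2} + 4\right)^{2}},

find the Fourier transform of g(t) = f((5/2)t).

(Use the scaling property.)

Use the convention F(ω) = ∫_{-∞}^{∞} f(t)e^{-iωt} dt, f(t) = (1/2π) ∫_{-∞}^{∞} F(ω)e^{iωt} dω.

F[g](ω) = \frac{\pi \left(5 - 4 \left|{\omega}\right|\right) e^{- \frac{4 \left|{\omega}\right|}{5}}}{50}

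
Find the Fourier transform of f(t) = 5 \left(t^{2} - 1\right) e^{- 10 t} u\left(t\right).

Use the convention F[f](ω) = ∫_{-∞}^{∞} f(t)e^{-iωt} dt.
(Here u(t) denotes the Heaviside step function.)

F(ω) = \frac{5 \left(2 i \omega - \left(i \omega + 10\right)^{3} + 20\right)}{\left(i \omega + 10\right)^{4}}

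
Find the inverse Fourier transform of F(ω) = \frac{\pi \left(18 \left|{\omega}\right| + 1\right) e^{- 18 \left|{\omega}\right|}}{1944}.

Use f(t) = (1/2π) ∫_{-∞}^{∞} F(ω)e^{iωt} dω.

f(t) = \frac{6}{\left(t^{2} + 324\right)^{2}}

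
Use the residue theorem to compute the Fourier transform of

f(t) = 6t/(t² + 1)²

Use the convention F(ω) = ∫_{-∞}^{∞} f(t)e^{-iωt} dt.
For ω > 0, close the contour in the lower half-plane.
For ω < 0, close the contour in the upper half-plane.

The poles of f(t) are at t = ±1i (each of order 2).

Let g(z) = f(z)e^{-iωz}; for large |z| the factor e^{-iωz} decays in the lower half-plane when ω > 0 and in the upper half-plane when ω < 0.

Case ω > 0 (lower half-plane, clockwise contour ⇒ F(ω) = -2πi·ΣRes):
  Res_{z = - i} g(z) = \frac{3 \omega e^{- \omega}}{2} (pole of order 2)
  F(ω) = -2πi·ΣRes = - 3 i \pi \omega e^{- \omega}

Case ω < 0 (upper half-plane, counterclockwise contour ⇒ F(ω) = +2πi·ΣRes):
  Res_{z = i} g(z) = - \frac{3 \omega e^{\omega}}{2} (pole of order 2)
  F(ω) = 2πi·ΣRes = - 3 i \pi \omega e^{\omega}

Both cases combine into a single formula in |ω|:

F(ω) = - 3 i \pi \omega e^{- \left|{\omega}\right|}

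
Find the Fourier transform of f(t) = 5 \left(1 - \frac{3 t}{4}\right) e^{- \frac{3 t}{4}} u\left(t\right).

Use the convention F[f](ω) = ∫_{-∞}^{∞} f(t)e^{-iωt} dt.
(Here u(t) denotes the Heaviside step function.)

F(ω) = \frac{80 i \omega}{- 16 \omega^{2} + 24 i \omega + 9}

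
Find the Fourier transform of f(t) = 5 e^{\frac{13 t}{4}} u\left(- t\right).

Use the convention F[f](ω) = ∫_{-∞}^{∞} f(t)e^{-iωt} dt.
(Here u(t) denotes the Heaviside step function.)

F(ω) = - \frac{20}{4 i \omega - 13}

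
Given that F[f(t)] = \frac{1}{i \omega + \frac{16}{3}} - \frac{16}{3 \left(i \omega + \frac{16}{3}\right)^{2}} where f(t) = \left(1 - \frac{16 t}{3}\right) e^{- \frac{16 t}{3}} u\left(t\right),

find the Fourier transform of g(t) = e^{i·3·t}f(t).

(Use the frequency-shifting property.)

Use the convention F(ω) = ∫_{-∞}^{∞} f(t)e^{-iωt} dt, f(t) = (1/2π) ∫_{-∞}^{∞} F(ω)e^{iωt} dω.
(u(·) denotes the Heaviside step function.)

F[g](ω) = \frac{9 i \left(3 - \omega\right)}{9 \omega^{2} - 6 \omega \left(9 + 16 i\right) - 175 + 288 i}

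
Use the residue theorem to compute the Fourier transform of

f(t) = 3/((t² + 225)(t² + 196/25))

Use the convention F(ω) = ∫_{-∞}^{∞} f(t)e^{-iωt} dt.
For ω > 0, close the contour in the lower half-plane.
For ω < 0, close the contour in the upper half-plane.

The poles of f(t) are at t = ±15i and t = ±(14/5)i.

Let g(z) = f(z)e^{-iωz}; for large |z| the factor e^{-iωz} decays in the lower half-plane when ω > 0 and in the upper half-plane when ω < 0.

Case ω > 0 (lower half-plane, clockwise contour ⇒ F(ω) = -2πi·ΣRes):
  Res_{z = - 15 i} g(z) = - \frac{5 i e^{- 15 \omega}}{10858}
  Res_{z = - \frac{14 i}{5}} g(z) = \frac{375 i e^{- \frac{14 \omega}{5}}}{152012}
  F(ω) = -2πi·ΣRes = - \frac{5 \pi e^{- 15 \omega}}{5429} + \frac{375 \pi e^{- \frac{14 \omega}{5}}}{76006}

Case ω < 0 (upper half-plane, counterclockwise contour ⇒ F(ω) = +2πi·ΣRes):
  Res_{z = 15 i} g(z) = \frac{5 i e^{15 \omega}}{10858}
  Res_{z = \frac{14 i}{5}} g(z) = - \frac{375 i e^{\frac{14 \omega}{5}}}{152012}
  F(ω) = 2πi·ΣRes = \frac{5 \pi \left(75 e^{\frac{14 \omega}{5}} - 14 e^{15 \omega}\right)}{76006}

Both cases combine into a single formula in |ω|:

F(ω) = - \frac{5 \pi e^{- 15 \left|{\omega}\right|}}{5429} + \frac{375 \pi e^{- \frac{14 \left|{\omega}\right|}{5}}}{76006}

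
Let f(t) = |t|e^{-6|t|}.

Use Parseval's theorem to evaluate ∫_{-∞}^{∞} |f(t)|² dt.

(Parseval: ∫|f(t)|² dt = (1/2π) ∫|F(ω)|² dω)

∫|f(t)|² dt = \frac{1}{432}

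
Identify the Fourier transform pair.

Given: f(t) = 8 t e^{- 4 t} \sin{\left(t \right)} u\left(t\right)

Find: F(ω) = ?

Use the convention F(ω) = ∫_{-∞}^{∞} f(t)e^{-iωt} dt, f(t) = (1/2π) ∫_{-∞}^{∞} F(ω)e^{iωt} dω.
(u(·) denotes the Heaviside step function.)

F(ω) = \frac{16 \left(i \omega + 4\right)}{\left(\left(i \omega + 4\right)^{2} + 1\right)^{2}}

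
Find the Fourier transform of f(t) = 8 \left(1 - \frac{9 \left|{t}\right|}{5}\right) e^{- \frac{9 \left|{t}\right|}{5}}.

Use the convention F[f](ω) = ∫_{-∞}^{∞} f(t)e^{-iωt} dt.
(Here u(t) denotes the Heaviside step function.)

F(ω) = \frac{36000 \omega^{2}}{\left(25 \omega^{2} + 81\right)^{2}}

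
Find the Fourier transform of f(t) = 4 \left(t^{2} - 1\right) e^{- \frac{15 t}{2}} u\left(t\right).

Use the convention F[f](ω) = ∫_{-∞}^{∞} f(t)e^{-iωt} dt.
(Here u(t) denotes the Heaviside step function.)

F(ω) = \frac{8 \left(16 i \omega - \left(2 i \omega + 15\right)^{3} + 120\right)}{\left(2 i \omega + 15\right)^{4}}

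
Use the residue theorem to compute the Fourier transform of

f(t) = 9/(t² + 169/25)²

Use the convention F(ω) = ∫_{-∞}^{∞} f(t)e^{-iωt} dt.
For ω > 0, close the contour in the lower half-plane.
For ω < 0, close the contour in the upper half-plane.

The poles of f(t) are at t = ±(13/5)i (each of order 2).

Let g(z) = f(z)e^{-iωz}; for large |z| the factor e^{-iωz} decays in the lower half-plane when ω > 0 and in the upper half-plane when ω < 0.

Case ω > 0 (lower half-plane, clockwise contour ⇒ F(ω) = -2πi·ΣRes):
  Res_{z = - \frac{13 i}{5}} g(z) = \frac{225 i \left(13 \omega + 5\right) e^{- \frac{13 \omega}{5}}}{8788} (pole of order 2)
  F(ω) = -2πi·ΣRes = \frac{225 \pi \left(13 \omega + 5\right) e^{- \frac{13 \omega}{5}}}{4394}

Case ω < 0 (upper half-plane, counterclockwise contour ⇒ F(ω) = +2πi·ΣRes):
  Res_{z = \frac{13 i}{5}} g(z) = \frac{225 i \left(13 \omega - 5\right) e^{\frac{13 \omega}{5}}}{8788} (pole of order 2)
  F(ω) = 2πi·ΣRes = \frac{225 \pi \left(5 - 13 \omega\right) e^{\frac{13 \omega}{5}}}{4394}

Both cases combine into a single formula in |ω|:

F(ω) = \frac{225 \pi \left(13 \left|{\omega}\right| + 5\right) e^{- \frac{13 \left|{\omega}\right|}{5}}}{4394}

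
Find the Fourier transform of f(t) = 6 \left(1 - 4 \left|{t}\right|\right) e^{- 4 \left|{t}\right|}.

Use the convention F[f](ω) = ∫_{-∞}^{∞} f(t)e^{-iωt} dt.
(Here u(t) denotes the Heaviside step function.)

F(ω) = \frac{96 \omega^{2}}{\left(\omega^{2} + 16\right)^{2}}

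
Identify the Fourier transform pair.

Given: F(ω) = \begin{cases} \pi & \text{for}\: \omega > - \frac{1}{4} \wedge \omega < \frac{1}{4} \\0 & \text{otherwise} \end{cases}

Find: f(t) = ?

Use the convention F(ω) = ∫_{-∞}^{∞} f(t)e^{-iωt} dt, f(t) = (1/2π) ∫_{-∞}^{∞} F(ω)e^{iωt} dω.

f(t) = \frac{\sin{\left(\frac{t}{4} \right)}}{t}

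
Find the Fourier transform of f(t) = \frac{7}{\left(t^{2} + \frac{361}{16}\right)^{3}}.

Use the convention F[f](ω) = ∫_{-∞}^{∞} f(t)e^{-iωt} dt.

F(ω) = \frac{56 \pi \left(361 \omega^{2} + 228 \left|{\omega}\right| + 48\right) e^{- \frac{19 \left|{\omega}\right|}{4}}}{2476099}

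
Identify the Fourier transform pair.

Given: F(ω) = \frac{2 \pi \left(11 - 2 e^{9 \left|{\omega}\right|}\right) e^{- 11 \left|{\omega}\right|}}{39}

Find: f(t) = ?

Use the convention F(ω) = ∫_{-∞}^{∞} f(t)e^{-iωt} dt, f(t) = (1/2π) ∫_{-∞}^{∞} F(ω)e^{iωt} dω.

f(t) = \frac{6 t^{2}}{\left(t^{2} + 4\right) \left(t^{2} + 121\right)}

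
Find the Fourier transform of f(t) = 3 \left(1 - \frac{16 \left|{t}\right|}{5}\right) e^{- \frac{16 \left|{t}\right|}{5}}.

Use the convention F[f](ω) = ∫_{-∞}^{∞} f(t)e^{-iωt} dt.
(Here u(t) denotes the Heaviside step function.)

F(ω) = \frac{24000 \omega^{2}}{\left(25 \omega^{2} + 256\right)^{2}}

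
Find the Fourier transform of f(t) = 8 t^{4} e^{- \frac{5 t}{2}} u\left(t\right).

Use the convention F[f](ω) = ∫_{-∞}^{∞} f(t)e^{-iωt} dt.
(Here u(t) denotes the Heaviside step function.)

F(ω) = \frac{6144}{\left(2 i \omega + 5\right)^{5}}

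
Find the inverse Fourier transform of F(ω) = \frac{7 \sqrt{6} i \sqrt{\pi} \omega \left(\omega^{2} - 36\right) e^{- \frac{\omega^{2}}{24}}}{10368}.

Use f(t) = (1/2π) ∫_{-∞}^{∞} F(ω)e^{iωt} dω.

f(t) = 7 t^{3} e^{- 6 t^{2}}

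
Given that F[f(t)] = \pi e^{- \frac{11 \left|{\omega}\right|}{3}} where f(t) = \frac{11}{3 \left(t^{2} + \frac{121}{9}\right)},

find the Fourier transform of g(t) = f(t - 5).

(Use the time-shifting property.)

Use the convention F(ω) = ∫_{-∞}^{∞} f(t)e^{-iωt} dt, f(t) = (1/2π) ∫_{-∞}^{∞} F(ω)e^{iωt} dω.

F[g](ω) = \pi e^{- 5 i \omega - \frac{11 \left|{\omega}\right|}{3}}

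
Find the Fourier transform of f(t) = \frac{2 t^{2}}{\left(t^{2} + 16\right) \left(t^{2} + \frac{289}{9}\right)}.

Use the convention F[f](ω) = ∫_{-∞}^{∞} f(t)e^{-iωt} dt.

F(ω) = - \frac{72 \pi e^{- 4 \left|{\omega}\right|}}{145} + \frac{102 \pi e^{- \frac{17 \left|{\omega}\right|}{3}}}{145}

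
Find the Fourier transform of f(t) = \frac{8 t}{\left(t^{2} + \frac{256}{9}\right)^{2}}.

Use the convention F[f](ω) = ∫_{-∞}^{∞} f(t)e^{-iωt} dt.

F(ω) = - \frac{3 i \pi \omega e^{- \frac{16 \left|{\omega}\right|}{3}}}{4}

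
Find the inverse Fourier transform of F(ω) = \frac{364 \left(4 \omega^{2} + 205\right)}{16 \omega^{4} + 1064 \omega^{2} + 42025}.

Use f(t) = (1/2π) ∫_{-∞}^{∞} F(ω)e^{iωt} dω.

f(t) = 7 e^{- \frac{13 \left|{t}\right|}{2}} \cos{\left(3 \left|{t}\right| \right)}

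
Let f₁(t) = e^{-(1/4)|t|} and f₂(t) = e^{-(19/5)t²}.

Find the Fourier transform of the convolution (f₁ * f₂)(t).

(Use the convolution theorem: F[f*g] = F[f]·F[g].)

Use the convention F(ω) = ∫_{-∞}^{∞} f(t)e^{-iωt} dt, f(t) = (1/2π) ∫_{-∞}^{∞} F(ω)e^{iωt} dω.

F[f₁*f₂](ω) = \frac{8 \sqrt{95} \sqrt{\pi} e^{- \frac{5 \omega^{2}}{76}}}{19 \left(16 \omega^{2} + 1\right)}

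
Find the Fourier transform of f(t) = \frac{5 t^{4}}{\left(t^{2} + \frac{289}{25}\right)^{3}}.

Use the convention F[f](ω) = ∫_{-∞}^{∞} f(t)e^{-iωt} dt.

F(ω) = \frac{\pi \left(289 \omega^{2} - 425 \left|{\omega}\right| + 75\right) e^{- \frac{17 \left|{\omega}\right|}{5}}}{136}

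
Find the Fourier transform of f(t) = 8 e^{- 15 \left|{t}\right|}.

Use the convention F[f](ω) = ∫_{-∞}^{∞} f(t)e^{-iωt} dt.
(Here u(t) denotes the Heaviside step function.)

F(ω) = \frac{240}{\omega^{2} + 225}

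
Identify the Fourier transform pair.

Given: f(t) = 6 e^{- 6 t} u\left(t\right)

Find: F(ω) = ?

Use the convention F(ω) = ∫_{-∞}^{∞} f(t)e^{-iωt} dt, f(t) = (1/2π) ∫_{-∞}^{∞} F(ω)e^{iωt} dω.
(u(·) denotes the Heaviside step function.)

F(ω) = \frac{6}{i \omega + 6}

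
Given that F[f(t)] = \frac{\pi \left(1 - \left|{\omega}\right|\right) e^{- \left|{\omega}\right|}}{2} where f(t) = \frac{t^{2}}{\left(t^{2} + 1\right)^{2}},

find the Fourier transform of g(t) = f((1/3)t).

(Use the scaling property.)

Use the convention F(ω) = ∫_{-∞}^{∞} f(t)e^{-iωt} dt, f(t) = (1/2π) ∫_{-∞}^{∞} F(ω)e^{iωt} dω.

F[g](ω) = \frac{3 \pi \left(1 - 3 \left|{\omega}\right|\right) e^{- 3 \left|{\omega}\right|}}{2}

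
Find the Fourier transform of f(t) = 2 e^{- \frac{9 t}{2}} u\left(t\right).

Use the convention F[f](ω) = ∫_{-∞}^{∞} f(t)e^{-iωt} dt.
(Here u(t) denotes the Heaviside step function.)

F(ω) = \frac{4}{2 i \omega + 9}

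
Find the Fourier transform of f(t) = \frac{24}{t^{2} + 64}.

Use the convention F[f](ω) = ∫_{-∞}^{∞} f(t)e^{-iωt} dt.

F(ω) = 3 \pi e^{- 8 \left|{\omega}\right|}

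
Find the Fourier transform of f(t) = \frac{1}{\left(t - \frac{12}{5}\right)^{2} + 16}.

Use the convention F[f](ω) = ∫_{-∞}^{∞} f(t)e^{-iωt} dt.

F(ω) = \frac{\pi e^{- \frac{12 i \omega}{5} - 4 \left|{\omega}\right|}}{4}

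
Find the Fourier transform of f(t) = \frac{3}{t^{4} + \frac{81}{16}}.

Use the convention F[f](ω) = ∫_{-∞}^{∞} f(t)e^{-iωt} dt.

F(ω) = \frac{8 \pi e^{- \frac{3 \sqrt{2} \left|{\omega}\right|}{4}} \sin{\left(\frac{3 \sqrt{2} \left|{\omega}\right|}{4} + \frac{\pi}{4} \right)}}{9}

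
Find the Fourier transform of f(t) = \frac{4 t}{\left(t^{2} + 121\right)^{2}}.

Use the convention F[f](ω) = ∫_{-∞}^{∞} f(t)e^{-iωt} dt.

F(ω) = - \frac{2 i \pi \omega e^{- 11 \left|{\omega}\right|}}{11}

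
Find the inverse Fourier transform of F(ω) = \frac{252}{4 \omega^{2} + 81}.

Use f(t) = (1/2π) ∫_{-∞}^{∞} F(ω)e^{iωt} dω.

f(t) = 7 e^{- \frac{9 \left|{t}\right|}{2}}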